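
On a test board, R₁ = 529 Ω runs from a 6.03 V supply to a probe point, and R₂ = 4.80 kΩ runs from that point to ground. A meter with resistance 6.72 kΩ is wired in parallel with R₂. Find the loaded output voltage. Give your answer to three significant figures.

The load sits in parallel with R₂: R₂‖R_L = (4800 × 6720) / (4800 + 6720) = 2800 Ω.
V_out = 6.03 × 2800 / (529 + 2800) = 6.03 × 2800/3329 = 5.07 V.
(Unloaded it would have been 5.43 V.)

V_out ≈ 5.07 V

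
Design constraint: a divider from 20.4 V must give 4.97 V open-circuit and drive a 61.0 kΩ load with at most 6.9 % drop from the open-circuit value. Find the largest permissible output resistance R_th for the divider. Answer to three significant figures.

Loading drop = R_th/(R_th + R_L) ≤ 0.0690, so R_th ≤ R_L · ε/(1−ε) = 61.0 kΩ × 0.0690/0.9310 = 4.52 kΩ.

R_th ≤ 4.52 kΩ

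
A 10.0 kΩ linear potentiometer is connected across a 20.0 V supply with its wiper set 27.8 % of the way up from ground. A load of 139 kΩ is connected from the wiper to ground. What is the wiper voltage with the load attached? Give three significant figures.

The wiper splits the pot into (1−α)R = 7.220 kΩ above and αR = 2.780 kΩ below.
Lower section ‖ load = 2.725 kΩ.
V_wiper = 20.0 × 2.725/(7.220 + 2.725) = 5.48 V.

V ≈ 5.48 V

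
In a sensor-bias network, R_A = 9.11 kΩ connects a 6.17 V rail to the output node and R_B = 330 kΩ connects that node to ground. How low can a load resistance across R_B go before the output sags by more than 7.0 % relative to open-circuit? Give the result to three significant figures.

Output resistance R_th = R_A‖R_B = (9.11 × 330)/339.1 = 8.865 kΩ.
The fractional drop is R_th/(R_th + R_L); requiring this ≤ 0.0700 gives R_L ≥ R_th(1/0.0700 − 1) = 8.865 × 13.29 = 118 kΩ.

R_L(min) ≈ 118 kΩ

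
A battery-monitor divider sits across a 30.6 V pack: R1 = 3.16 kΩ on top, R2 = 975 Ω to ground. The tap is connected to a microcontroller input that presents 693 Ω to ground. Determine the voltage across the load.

The load sits in parallel with R2: R2‖R_L = (975 × 693) / (975 + 693) = 405.1 Ω.
V_out = 30.6 × 405.1 / (3160 + 405.1) = 30.6 × 405.1/3565 = 3.48 V.
(Unloaded it would have been 7.22 V.)

V_out ≈ 3.48 V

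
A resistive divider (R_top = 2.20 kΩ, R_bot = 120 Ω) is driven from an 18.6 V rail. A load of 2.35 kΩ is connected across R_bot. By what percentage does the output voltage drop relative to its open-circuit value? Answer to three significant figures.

4.62 %

The divider's output (Thévenin) resistance is R_top‖R_bot = 113.8 Ω.
Fractional drop under load = R_th/(R_th + R_L) = 113.8 / (113.8 + 2350) = 0.04619.
So the output falls by 4.62 %.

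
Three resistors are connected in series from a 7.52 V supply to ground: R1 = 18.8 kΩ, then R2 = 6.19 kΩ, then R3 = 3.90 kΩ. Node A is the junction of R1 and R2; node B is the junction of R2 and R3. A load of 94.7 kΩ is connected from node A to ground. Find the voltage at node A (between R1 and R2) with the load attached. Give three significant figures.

V ≈ 2.46 V

Below node A the series string R2+R3 = 10.09 kΩ sits in parallel with the 94.7 kΩ load: 9.118 kΩ.
V_A = 7.52 × 9.118/(18.8 + 9.118) = 2.46 V.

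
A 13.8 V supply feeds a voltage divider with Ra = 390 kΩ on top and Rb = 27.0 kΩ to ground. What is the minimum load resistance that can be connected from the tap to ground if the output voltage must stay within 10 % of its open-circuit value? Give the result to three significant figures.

Output resistance R_th = Ra‖Rb = (390 × 27.0)/417.0 = 25.25 kΩ.
The fractional drop is R_th/(R_th + R_L); requiring this ≤ 0.100 gives R_L ≥ R_th(1/0.100 − 1) = 25.25 × 9.000 = 227 kΩ.

R_L(min) ≈ 227 kΩ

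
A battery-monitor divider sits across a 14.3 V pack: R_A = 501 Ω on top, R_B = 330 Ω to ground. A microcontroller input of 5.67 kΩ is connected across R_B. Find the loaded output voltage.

The load sits in parallel with R_B: R_B‖R_L = (330 × 5670) / (330 + 5670) = 311.9 Ω.
V_out = 14.3 × 311.9 / (501 + 311.9) = 14.3 × 311.9/812.9 = 5.49 V.

V_out ≈ 5.49 V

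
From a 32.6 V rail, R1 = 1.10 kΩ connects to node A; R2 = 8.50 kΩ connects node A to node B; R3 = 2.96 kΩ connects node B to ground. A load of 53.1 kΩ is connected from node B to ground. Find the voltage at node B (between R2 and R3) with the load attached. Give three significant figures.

At node B, R3 is in parallel with the load: R3‖R_L = 2.804 kΩ.
Below node A the resistance is R2 + (R3‖R_L) = 11.30 kΩ, so V_A = 32.6 × 11.30/12.40 = 29.71 V.
Then V_B = V_A × (R3‖R_L)/(R2 + R3‖R_L) = 29.71 × 2.804/11.30 = 7.37 V.

V ≈ 7.37 V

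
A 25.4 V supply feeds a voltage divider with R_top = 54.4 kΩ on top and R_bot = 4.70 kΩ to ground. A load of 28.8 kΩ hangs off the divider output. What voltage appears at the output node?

The load sits in parallel with R_bot: R_bot‖R_L = (4.70 × 28.8) / (4.70 + 28.8) = 4.041 kΩ.
V_out = 25.4 × 4.041 / (54.4 + 4.041) = 25.4 × 4.041/58.44 = 1.76 V.

V_out ≈ 1.76 V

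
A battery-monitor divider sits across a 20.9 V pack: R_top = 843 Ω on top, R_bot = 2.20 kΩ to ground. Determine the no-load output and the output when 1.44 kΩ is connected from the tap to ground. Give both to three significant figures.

Unloaded: 15.1 V; loaded: 10.6 V

Open-circuit: V = 20.9 × 2200/(843 + 2200) = 15.1 V.
With the load, R_bot becomes R_bot‖R_L = 870.3 Ω, so V = 20.9 × 870.3/1713 = 10.6 V.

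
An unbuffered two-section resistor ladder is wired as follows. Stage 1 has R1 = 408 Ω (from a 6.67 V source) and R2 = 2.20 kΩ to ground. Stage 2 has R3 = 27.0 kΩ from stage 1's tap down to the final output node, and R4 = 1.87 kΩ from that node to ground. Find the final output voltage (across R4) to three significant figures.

V_out ≈ 0.360 V

Stage 2 presents R3+R4 = 28870 Ω as a load on stage 1's tap.
Stage 1's lower leg becomes R2‖(R3+R4) = 2044 Ω, so V_mid = 6.67 × 2044/2452 = 5.560 V.
Stage 2 is itself unloaded: V_out = V_mid × R4/(R3+R4) = 5.560 × 1870/28870 = 0.360 V.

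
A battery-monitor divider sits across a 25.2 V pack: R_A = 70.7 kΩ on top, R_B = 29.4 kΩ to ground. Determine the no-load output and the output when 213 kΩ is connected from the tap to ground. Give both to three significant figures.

Open-circuit: V = 25.2 × 29.4/(70.7 + 29.4) = 7.40 V.
With the load, R_B becomes R_B‖R_L = 25.83 kΩ, so V = 25.2 × 25.83/96.53 = 6.74 V.

Unloaded: 7.40 V; loaded: 6.74 V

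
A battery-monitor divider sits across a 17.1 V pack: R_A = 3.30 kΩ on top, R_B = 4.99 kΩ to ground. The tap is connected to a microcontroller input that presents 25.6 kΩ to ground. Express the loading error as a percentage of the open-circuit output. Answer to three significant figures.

7.20 %

The divider's output (Thévenin) resistance is R_A‖R_B = 1.986 kΩ.
Fractional drop under load = R_th/(R_th + R_L) = 1.986 / (1.986 + 25.6) = 0.07201.
So the output falls by 7.20 %.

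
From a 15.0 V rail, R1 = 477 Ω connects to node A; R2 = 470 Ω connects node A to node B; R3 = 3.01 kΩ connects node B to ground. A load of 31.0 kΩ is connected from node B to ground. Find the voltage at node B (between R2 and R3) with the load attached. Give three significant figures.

At node B, R3 is in parallel with the load: R3‖R_L = 2744 Ω.
Below node A the resistance is R2 + (R3‖R_L) = 3214 Ω, so V_A = 15.0 × 3214/3691 = 13.06 V.
Then V_B = V_A × (R3‖R_L)/(R2 + R3‖R_L) = 13.06 × 2744/3214 = 11.2 V.

V ≈ 11.2 V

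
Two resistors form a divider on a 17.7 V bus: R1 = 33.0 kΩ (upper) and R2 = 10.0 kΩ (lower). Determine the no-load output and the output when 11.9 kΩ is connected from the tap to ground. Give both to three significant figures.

Open-circuit: V = 17.7 × 10.0/(33.0 + 10.0) = 4.12 V.
With the load, R2 becomes R2‖R_L = 5.434 kΩ, so V = 17.7 × 5.434/38.43 = 2.50 V.

Unloaded: 4.12 V; loaded: 2.50 V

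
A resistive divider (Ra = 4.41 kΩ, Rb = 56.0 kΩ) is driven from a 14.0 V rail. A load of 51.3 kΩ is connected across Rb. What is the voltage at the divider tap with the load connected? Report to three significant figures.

V_out ≈ 12.0 V

The load sits in parallel with Rb: Rb‖R_L = (56.0 × 51.3) / (56.0 + 51.3) = 26.77 kΩ.
V_out = 14.0 × 26.77 / (4.41 + 26.77) = 14.0 × 26.77/31.18 = 12.0 V.
(Unloaded it would have been 13.0 V.)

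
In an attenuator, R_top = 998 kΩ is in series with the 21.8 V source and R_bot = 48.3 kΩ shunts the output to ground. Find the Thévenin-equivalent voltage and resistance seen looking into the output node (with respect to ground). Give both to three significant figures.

V_th = 1.01 V, R_th = 46.1 kΩ

V_th is the open-circuit tap voltage: 21.8 × 48.3/(998 + 48.3) = 1.01 V.
With the supply zeroed, R_top and R_bot appear in parallel from the tap: R_th = R_top‖R_bot = (998 × 48.3)/1046 = 46.1 kΩ.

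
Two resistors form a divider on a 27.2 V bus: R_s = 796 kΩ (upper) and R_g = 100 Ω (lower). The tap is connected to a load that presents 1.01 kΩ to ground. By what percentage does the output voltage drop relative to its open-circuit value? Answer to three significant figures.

The divider's output (Thévenin) resistance is R_s‖R_g = 99.99 Ω.
Fractional drop under load = R_th/(R_th + R_L) = 99.99 / (99.99 + 1010) = 0.09008.
So the output falls by 9.01 %.

9.01 %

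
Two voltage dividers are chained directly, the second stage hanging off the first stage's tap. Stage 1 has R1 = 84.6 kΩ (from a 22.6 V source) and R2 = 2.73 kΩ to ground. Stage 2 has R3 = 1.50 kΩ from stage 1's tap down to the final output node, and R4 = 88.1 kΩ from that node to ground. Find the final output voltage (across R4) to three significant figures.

V_out ≈ 0.675 V

Stage 2 presents R3+R4 = 89.60 kΩ as a load on stage 1's tap.
Stage 1's lower leg becomes R2‖(R3+R4) = 2.649 kΩ, so V_mid = 22.6 × 2.649/87.25 = 0.6862 V.
Stage 2 is itself unloaded: V_out = V_mid × R4/(R3+R4) = 0.6862 × 88.1/89.60 = 0.675 V.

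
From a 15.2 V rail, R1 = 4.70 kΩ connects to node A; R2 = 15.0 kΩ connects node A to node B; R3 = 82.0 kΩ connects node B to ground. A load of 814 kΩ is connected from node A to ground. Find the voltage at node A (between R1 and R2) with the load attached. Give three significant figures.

Below node A the series string R2+R3 = 97.00 kΩ sits in parallel with the 814 kΩ load: 86.67 kΩ.
V_A = 15.2 × 86.67/(4.70 + 86.67) = 14.4 V.

V ≈ 14.4 V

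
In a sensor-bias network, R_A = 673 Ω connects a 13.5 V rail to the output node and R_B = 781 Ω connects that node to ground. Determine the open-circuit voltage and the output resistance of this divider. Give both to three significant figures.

V_th = 7.25 V, R_th = 361 Ω

V_th is the open-circuit tap voltage: 13.5 × 781/(673 + 781) = 7.25 V.
With the supply zeroed, R_A and R_B appear in parallel from the tap: R_th = R_A‖R_B = (673 × 781)/1454 = 361 Ω.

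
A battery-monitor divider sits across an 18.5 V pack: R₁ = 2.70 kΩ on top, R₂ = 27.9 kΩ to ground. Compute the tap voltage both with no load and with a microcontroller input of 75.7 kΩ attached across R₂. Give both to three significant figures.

Unloaded: 16.9 V; loaded: 16.3 V

Open-circuit: V = 18.5 × 27.9/(2.70 + 27.9) = 16.9 V.
With the load, R₂ becomes R₂‖R_L = 20.39 kΩ, so V = 18.5 × 20.39/23.09 = 16.3 V.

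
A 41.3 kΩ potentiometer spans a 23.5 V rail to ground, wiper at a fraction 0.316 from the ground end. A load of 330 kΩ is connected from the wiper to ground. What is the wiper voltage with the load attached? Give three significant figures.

The wiper splits the pot into (1−α)R = 28.25 kΩ above and αR = 13.05 kΩ below.
Lower section ‖ load = 12.55 kΩ.
V_wiper = 23.5 × 12.55/(28.25 + 12.55) = 7.23 V.

V ≈ 7.23 V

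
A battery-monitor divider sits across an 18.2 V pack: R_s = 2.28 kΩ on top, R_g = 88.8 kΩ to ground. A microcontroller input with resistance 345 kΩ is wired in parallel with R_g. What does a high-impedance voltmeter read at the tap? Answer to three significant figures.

The load sits in parallel with R_g: R_g‖R_L = (88.8 × 345) / (88.8 + 345) = 70.62 kΩ.
V_out = 18.2 × 70.62 / (2.28 + 70.62) = 18.2 × 70.62/72.90 = 17.6 V.

V_out ≈ 17.6 V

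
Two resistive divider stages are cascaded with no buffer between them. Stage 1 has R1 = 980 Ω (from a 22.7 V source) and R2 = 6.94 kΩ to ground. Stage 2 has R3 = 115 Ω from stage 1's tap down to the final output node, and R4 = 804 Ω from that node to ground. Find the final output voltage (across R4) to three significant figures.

Stage 2 presents R3+R4 = 919.0 Ω as a load on stage 1's tap.
Stage 1's lower leg becomes R2‖(R3+R4) = 811.5 Ω, so V_mid = 22.7 × 811.5/1792 = 10.28 V.
Stage 2 is itself unloaded: V_out = V_mid × R4/(R3+R4) = 10.28 × 804/919.0 = 9.00 V.

V_out ≈ 9.00 V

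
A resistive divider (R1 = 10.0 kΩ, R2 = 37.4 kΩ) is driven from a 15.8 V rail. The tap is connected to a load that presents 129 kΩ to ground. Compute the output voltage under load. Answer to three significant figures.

The load sits in parallel with R2: R2‖R_L = (37.4 × 129) / (37.4 + 129) = 28.99 kΩ.
V_out = 15.8 × 28.99 / (10.0 + 28.99) = 15.8 × 28.99/38.99 = 11.7 V.

V_out ≈ 11.7 V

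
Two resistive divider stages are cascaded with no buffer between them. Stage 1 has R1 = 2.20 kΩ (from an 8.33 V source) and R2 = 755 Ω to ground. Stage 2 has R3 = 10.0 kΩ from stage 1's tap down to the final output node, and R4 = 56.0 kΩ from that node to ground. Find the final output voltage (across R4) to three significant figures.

V_out ≈ 1.79 V

Stage 2 presents R3+R4 = 66000 Ω as a load on stage 1's tap.
Stage 1's lower leg becomes R2‖(R3+R4) = 746.5 Ω, so V_mid = 8.33 × 746.5/2946 = 2.110 V.
Stage 2 is itself unloaded: V_out = V_mid × R4/(R3+R4) = 2.110 × 56000/66000 = 1.79 V.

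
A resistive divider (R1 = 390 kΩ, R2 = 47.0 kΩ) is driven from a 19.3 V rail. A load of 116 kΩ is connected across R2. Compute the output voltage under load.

The load sits in parallel with R2: R2‖R_L = (47.0 × 116) / (47.0 + 116) = 33.45 kΩ.
V_out = 19.3 × 33.45 / (390 + 33.45) = 19.3 × 33.45/423.4 = 1.52 V.
(Unloaded it would have been 2.08 V.)

V_out ≈ 1.52 V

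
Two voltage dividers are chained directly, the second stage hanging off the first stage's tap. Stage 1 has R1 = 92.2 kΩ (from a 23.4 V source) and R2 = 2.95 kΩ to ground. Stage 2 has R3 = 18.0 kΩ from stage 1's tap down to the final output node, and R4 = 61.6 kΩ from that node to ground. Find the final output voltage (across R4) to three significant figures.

Stage 2 presents R3+R4 = 79.60 kΩ as a load on stage 1's tap.
Stage 1's lower leg becomes R2‖(R3+R4) = 2.845 kΩ, so V_mid = 23.4 × 2.845/95.04 = 0.7003 V.
Stage 2 is itself unloaded: V_out = V_mid × R4/(R3+R4) = 0.7003 × 61.6/79.60 = 0.542 V.

V_out ≈ 0.542 V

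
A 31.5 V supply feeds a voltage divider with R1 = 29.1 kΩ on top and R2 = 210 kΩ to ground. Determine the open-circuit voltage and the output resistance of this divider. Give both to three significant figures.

V_th = 27.7 V, R_th = 25.6 kΩ

V_th is the open-circuit tap voltage: 31.5 × 210/(29.1 + 210) = 27.7 V.
With the supply zeroed, R1 and R2 appear in parallel from the tap: R_th = R1‖R2 = (29.1 × 210)/239.1 = 25.6 kΩ.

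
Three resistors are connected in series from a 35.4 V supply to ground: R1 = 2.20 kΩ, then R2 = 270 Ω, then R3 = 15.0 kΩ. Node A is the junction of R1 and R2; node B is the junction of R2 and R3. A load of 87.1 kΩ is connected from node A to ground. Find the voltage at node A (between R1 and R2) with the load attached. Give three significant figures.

V ≈ 30.3 V

Below node A the series string R2+R3 = 15270 Ω sits in parallel with the 87100 Ω load: 12990 Ω.
V_A = 35.4 × 12990/(2200 + 12990) = 30.3 V.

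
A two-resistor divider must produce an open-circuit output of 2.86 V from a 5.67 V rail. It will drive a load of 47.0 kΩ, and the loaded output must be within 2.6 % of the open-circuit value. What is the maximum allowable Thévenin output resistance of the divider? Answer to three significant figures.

Loading drop = R_th/(R_th + R_L) ≤ 0.0260, so R_th ≤ R_L · ε/(1−ε) = 47.0 kΩ × 0.0260/0.9740 = 1.25 kΩ.
(Any R1, R2 with R2/(R1+R2) = 0.504 and R1‖R2 ≤ 1.25 kΩ will meet the spec.)

R_th ≤ 1.25 kΩ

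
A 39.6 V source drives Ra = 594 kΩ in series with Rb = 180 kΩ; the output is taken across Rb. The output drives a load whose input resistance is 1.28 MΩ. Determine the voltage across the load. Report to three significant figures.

The load sits in parallel with Rb: Rb‖R_L = (180 × 1280) / (180 + 1280) = 157.8 kΩ.
V_out = 39.6 × 157.8 / (594 + 157.8) = 39.6 × 157.8/751.8 = 8.31 V.

V_out ≈ 8.31 V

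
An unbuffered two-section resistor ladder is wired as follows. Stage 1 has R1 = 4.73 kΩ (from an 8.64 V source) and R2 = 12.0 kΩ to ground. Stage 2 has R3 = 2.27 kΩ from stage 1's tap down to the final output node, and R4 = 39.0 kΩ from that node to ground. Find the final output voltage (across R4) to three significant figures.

Stage 2 presents R3+R4 = 41.27 kΩ as a load on stage 1's tap.
Stage 1's lower leg becomes R2‖(R3+R4) = 9.297 kΩ, so V_mid = 8.64 × 9.297/14.03 = 5.726 V.
Stage 2 is itself unloaded: V_out = V_mid × R4/(R3+R4) = 5.726 × 39.0/41.27 = 5.41 V.

V_out ≈ 5.41 V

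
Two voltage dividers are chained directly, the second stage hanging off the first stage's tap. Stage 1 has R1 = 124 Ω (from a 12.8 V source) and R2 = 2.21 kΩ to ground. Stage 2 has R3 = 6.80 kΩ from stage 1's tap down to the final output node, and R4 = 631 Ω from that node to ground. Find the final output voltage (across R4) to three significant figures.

Stage 2 presents R3+R4 = 7431 Ω as a load on stage 1's tap.
Stage 1's lower leg becomes R2‖(R3+R4) = 1703 Ω, so V_mid = 12.8 × 1703/1827 = 11.93 V.
Stage 2 is itself unloaded: V_out = V_mid × R4/(R3+R4) = 11.93 × 631/7431 = 1.01 V.

V_out ≈ 1.01 V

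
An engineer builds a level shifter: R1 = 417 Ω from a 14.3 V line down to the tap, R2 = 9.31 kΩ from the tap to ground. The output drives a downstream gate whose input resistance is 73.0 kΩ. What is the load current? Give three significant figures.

I_L ≈ 0.186 mA

R2‖R_L = 8257 Ω; V_out = 14.3 × 8257/8674 = 13.61 V.
I_L = V_out / R_L = 13.61 / 73.0 kΩ = 0.186 mA.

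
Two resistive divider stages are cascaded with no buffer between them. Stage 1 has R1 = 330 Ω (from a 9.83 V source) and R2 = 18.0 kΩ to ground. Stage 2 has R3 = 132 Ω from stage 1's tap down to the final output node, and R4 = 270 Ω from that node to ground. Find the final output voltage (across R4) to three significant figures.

Stage 2 presents R3+R4 = 402.0 Ω as a load on stage 1's tap.
Stage 1's lower leg becomes R2‖(R3+R4) = 393.2 Ω, so V_mid = 9.83 × 393.2/723.2 = 5.345 V.
Stage 2 is itself unloaded: V_out = V_mid × R4/(R3+R4) = 5.345 × 270/402.0 = 3.59 V.

V_out ≈ 3.59 V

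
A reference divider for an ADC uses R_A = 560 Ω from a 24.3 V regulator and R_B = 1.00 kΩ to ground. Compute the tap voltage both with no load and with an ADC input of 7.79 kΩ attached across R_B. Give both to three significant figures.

Open-circuit: V = 24.3 × 1000/(560 + 1000) = 15.6 V.
With the load, R_B becomes R_B‖R_L = 886.2 Ω, so V = 24.3 × 886.2/1446 = 14.9 V.

Unloaded: 15.6 V; loaded: 14.9 V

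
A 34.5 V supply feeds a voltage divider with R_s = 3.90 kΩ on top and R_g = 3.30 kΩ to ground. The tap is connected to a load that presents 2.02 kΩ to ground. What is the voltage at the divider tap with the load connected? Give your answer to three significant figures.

V_out ≈ 8.39 V

The load sits in parallel with R_g: R_g‖R_L = (3.30 × 2.02) / (3.30 + 2.02) = 1.253 kΩ.
V_out = 34.5 × 1.253 / (3.90 + 1.253) = 34.5 × 1.253/5.153 = 8.39 V.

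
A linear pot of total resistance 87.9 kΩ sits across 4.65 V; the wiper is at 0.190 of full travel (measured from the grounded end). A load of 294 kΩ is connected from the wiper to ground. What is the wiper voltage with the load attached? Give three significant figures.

The wiper splits the pot into (1−α)R = 71.20 kΩ above and αR = 16.70 kΩ below.
Lower section ‖ load = 15.80 kΩ.
V_wiper = 4.65 × 15.80/(71.20 + 15.80) = 0.845 V.

V ≈ 0.845 V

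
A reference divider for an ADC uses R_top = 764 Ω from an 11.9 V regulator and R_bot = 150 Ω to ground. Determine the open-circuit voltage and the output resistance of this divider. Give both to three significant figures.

V_th = 1.95 V, R_th = 125 Ω

V_th is the open-circuit tap voltage: 11.9 × 150/(764 + 150) = 1.95 V.
With the supply zeroed, R_top and R_bot appear in parallel from the tap: R_th = R_top‖R_bot = (764 × 150)/914.0 = 125 Ω.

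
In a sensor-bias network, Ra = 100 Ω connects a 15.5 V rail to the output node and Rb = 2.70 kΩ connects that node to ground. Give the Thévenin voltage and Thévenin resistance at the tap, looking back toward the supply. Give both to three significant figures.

V_th = 14.9 V, R_th = 96.4 Ω

V_th is the open-circuit tap voltage: 15.5 × 2700/(100 + 2700) = 14.9 V.
With the supply zeroed, Ra and Rb appear in parallel from the tap: R_th = Ra‖Rb = (100 × 2700)/2800 = 96.4 Ω.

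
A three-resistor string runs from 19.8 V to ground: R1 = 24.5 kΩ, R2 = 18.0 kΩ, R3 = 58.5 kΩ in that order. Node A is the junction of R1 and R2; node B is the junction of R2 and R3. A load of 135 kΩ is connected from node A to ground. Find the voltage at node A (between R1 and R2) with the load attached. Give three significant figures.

Below node A the series string R2+R3 = 76.50 kΩ sits in parallel with the 135 kΩ load: 48.83 kΩ.
V_A = 19.8 × 48.83/(24.5 + 48.83) = 13.2 V.

V ≈ 13.2 V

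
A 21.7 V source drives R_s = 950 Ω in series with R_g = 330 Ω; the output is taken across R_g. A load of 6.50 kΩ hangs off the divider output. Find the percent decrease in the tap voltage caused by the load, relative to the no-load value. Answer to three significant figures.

3.63 %

The divider's output (Thévenin) resistance is R_s‖R_g = 244.9 Ω.
Fractional drop under load = R_th/(R_th + R_L) = 244.9 / (244.9 + 6500) = 0.03631.
So the output falls by 3.63 %.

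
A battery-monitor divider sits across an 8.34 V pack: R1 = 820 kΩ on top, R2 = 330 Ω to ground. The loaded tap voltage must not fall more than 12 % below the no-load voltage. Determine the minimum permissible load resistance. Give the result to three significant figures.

R_L(min) ≈ 2.42 kΩ

Output resistance R_th = R1‖R2 = (820000 × 330)/820300 = 329.9 Ω.
The fractional drop is R_th/(R_th + R_L); requiring this ≤ 0.120 gives R_L ≥ R_th(1/0.120 − 1) = 329.9 × 7.333 = 2.42 kΩ.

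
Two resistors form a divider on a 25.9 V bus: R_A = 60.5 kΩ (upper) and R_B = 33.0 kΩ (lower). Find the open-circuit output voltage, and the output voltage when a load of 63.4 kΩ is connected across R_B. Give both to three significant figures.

Open-circuit: V = 25.9 × 33.0/(60.5 + 33.0) = 9.14 V.
With the load, R_B becomes R_B‖R_L = 21.70 kΩ, so V = 25.9 × 21.70/82.20 = 6.84 V.

Unloaded: 9.14 V; loaded: 6.84 V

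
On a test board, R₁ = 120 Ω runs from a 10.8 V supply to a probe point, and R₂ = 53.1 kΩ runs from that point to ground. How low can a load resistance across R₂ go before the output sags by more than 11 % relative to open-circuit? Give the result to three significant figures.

Output resistance R_th = R₁‖R₂ = (120 × 53100)/53220 = 119.7 Ω.
The fractional drop is R_th/(R_th + R_L); requiring this ≤ 0.110 gives R_L ≥ R_th(1/0.110 − 1) = 119.7 × 8.091 = 969 Ω.

R_L(min) ≈ 969 Ω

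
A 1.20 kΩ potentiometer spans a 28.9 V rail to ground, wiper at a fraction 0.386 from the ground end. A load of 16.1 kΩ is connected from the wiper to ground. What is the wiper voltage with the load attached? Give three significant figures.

The wiper splits the pot into (1−α)R = 736.8 Ω above and αR = 463.2 Ω below.
Lower section ‖ load = 450.2 Ω.
V_wiper = 28.9 × 450.2/(736.8 + 450.2) = 11.0 V.

V ≈ 11.0 V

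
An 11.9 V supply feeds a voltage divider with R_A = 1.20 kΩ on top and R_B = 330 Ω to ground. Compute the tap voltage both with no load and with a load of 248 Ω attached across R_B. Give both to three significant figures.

Unloaded: 2.57 V; loaded: 1.26 V

Open-circuit: V = 11.9 × 330/(1200 + 330) = 2.57 V.
With the load, R_B becomes R_B‖R_L = 141.6 Ω, so V = 11.9 × 141.6/1342 = 1.26 V.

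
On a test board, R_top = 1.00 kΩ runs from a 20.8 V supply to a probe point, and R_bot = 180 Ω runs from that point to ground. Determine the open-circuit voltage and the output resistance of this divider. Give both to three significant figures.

V_th = 3.17 V, R_th = 153 Ω

V_th is the open-circuit tap voltage: 20.8 × 180/(1000 + 180) = 3.17 V.
With the supply zeroed, R_top and R_bot appear in parallel from the tap: R_th = R_top‖R_bot = (1000 × 180)/1180 = 153 Ω.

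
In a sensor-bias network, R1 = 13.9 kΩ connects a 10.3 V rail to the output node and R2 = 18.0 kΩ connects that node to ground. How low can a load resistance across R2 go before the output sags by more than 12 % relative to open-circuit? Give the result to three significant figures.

R_L(min) ≈ 57.5 kΩ

Output resistance R_th = R1‖R2 = (13.9 × 18.0)/31.90 = 7.843 kΩ.
The fractional drop is R_th/(R_th + R_L); requiring this ≤ 0.120 gives R_L ≥ R_th(1/0.120 − 1) = 7.843 × 7.333 = 57.5 kΩ.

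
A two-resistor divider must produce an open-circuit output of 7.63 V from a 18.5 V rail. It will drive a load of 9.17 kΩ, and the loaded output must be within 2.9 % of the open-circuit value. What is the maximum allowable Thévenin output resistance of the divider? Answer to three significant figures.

Loading drop = R_th/(R_th + R_L) ≤ 0.0290, so R_th ≤ R_L · ε/(1−ε) = 9.17 kΩ × 0.0290/0.9710 = 274 Ω.

R_th ≤ 274 Ω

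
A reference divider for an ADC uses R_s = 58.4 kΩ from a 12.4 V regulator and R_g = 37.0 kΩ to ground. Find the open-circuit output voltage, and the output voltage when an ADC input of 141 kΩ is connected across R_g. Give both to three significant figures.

Unloaded: 4.81 V; loaded: 4.14 V

Open-circuit: V = 12.4 × 37.0/(58.4 + 37.0) = 4.81 V.
With the load, R_g becomes R_g‖R_L = 29.31 kΩ, so V = 12.4 × 29.31/87.71 = 4.14 V.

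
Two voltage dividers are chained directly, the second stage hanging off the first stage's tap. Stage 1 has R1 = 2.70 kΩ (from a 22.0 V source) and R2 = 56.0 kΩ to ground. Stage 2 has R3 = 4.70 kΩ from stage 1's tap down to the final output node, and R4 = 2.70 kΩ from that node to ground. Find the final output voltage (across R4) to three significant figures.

V_out ≈ 5.68 V

Stage 2 presents R3+R4 = 7.400 kΩ as a load on stage 1's tap.
Stage 1's lower leg becomes R2‖(R3+R4) = 6.536 kΩ, so V_mid = 22.0 × 6.536/9.236 = 15.57 V.
Stage 2 is itself unloaded: V_out = V_mid × R4/(R3+R4) = 15.57 × 2.70/7.400 = 5.68 V.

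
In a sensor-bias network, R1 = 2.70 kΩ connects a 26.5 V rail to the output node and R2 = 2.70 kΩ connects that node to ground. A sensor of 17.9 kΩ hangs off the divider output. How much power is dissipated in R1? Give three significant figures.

Total resistance from the source is R1 + (R2‖R_L) = 5.046 kΩ, so I = 26.5/5.046 kΩ = 5.252 mA.
P = I²·R1 = (5.252 mA)² × 2.70 kΩ = 74.5 mW.

P ≈ 74.5 mW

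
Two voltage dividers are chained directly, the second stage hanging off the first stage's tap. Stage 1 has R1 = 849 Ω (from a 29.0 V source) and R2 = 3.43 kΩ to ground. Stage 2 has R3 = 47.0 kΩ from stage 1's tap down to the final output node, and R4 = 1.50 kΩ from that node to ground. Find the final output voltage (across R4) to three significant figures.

V_out ≈ 0.709 V

Stage 2 presents R3+R4 = 48500 Ω as a load on stage 1's tap.
Stage 1's lower leg becomes R2‖(R3+R4) = 3203 Ω, so V_mid = 29.0 × 3203/4052 = 22.92 V.
Stage 2 is itself unloaded: V_out = V_mid × R4/(R3+R4) = 22.92 × 1500/48500 = 0.709 V.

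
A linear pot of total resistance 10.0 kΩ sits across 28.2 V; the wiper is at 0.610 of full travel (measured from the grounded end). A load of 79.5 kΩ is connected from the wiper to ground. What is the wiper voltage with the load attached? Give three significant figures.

V ≈ 16.7 V

The wiper splits the pot into (1−α)R = 3.900 kΩ above and αR = 6.100 kΩ below.
Lower section ‖ load = 5.665 kΩ.
V_wiper = 28.2 × 5.665/(3.900 + 5.665) = 16.7 V.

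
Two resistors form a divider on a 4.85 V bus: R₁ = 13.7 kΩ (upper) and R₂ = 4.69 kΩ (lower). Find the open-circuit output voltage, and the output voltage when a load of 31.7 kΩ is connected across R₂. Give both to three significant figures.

Open-circuit: V = 4.85 × 4.69/(13.7 + 4.69) = 1.24 V.
With the load, R₂ becomes R₂‖R_L = 4.086 kΩ, so V = 4.85 × 4.086/17.79 = 1.11 V.

Unloaded: 1.24 V; loaded: 1.11 V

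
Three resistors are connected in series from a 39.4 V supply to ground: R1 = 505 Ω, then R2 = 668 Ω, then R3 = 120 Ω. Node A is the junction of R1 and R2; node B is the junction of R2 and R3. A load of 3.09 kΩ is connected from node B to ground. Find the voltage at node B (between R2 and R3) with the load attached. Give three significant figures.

At node B, R3 is in parallel with the load: R3‖R_L = 115.5 Ω.
Below node A the resistance is R2 + (R3‖R_L) = 783.5 Ω, so V_A = 39.4 × 783.5/1289 = 23.96 V.
Then V_B = V_A × (R3‖R_L)/(R2 + R3‖R_L) = 23.96 × 115.5/783.5 = 3.53 V.

V ≈ 3.53 V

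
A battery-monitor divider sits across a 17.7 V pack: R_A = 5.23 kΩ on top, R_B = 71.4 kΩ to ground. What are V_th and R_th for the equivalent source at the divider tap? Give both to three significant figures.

V_th = 16.5 V, R_th = 4.87 kΩ

V_th is the open-circuit tap voltage: 17.7 × 71.4/(5.23 + 71.4) = 16.5 V.
With the supply zeroed, R_A and R_B appear in parallel from the tap: R_th = R_A‖R_B = (5.23 × 71.4)/76.63 = 4.87 kΩ.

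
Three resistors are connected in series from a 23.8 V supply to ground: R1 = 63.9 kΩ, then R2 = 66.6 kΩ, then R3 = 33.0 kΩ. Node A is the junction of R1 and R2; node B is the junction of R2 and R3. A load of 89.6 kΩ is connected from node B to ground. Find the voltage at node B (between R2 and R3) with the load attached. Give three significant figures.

V ≈ 3.71 V

At node B, R3 is in parallel with the load: R3‖R_L = 24.12 kΩ.
Below node A the resistance is R2 + (R3‖R_L) = 90.72 kΩ, so V_A = 23.8 × 90.72/154.6 = 13.96 V.
Then V_B = V_A × (R3‖R_L)/(R2 + R3‖R_L) = 13.96 × 24.12/90.72 = 3.71 V.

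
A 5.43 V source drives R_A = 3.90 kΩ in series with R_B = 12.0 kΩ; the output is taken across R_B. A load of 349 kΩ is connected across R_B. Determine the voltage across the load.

V_out ≈ 4.06 V

The load sits in parallel with R_B: R_B‖R_L = (12.0 × 349) / (12.0 + 349) = 11.60 kΩ.
V_out = 5.43 × 11.60 / (3.90 + 11.60) = 5.43 × 11.60/15.50 = 4.06 V.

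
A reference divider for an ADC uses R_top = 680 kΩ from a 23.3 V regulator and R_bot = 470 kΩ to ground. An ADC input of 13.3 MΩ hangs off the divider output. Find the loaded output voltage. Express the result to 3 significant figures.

The load sits in parallel with R_bot: R_bot‖R_L = (470 × 13300) / (470 + 13300) = 454.0 kΩ.
V_out = 23.3 × 454.0 / (680 + 454.0) = 23.3 × 454.0/1134 = 9.33 V.
(Unloaded it would have been 9.52 V.)

V_out ≈ 9.33 V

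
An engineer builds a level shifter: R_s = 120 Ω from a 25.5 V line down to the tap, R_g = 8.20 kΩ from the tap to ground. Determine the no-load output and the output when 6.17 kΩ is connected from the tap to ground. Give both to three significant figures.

Unloaded: 25.1 V; loaded: 24.7 V

Open-circuit: V = 25.5 × 8200/(120 + 8200) = 25.1 V.
With the load, R_g becomes R_g‖R_L = 3521 Ω, so V = 25.5 × 3521/3641 = 24.7 V.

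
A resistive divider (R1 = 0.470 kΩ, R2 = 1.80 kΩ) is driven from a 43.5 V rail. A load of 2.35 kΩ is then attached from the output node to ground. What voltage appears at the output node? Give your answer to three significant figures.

V_out ≈ 29.8 V

The load sits in parallel with R2: R2‖R_L = (1800 × 2350) / (1800 + 2350) = 1019 Ω.
V_out = 43.5 × 1019 / (470 + 1019) = 43.5 × 1019/1489 = 29.8 V.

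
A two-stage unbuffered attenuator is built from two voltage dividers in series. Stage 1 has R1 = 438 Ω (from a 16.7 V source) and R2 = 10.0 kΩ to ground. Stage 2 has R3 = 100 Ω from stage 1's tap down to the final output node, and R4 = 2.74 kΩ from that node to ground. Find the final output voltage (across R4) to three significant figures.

Stage 2 presents R3+R4 = 2840 Ω as a load on stage 1's tap.
Stage 1's lower leg becomes R2‖(R3+R4) = 2212 Ω, so V_mid = 16.7 × 2212/2650 = 13.94 V.
Stage 2 is itself unloaded: V_out = V_mid × R4/(R3+R4) = 13.94 × 2740/2840 = 13.4 V.

V_out ≈ 13.4 V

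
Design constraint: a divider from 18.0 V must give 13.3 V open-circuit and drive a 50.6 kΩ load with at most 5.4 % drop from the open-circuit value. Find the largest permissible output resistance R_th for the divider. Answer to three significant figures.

R_th ≤ 2.89 kΩ

Loading drop = R_th/(R_th + R_L) ≤ 0.0540, so R_th ≤ R_L · ε/(1−ε) = 50.6 kΩ × 0.0540/0.9460 = 2.89 kΩ.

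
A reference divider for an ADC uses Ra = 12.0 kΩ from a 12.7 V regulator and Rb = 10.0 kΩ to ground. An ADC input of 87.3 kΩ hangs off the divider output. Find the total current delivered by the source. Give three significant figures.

I ≈ 0.606 mA

Rb‖R_L = 8.972 kΩ, so the source sees Ra + Rb‖R_L = 20.97 kΩ.
I = 12.7 V / 20.97 kΩ = 0.606 mA.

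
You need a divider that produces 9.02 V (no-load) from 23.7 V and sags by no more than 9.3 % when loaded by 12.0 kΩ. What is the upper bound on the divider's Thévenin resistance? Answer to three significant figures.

Loading drop = R_th/(R_th + R_L) ≤ 0.0930, so R_th ≤ R_L · ε/(1−ε) = 12.0 kΩ × 0.0930/0.9070 = 1.23 kΩ.

R_th ≤ 1.23 kΩ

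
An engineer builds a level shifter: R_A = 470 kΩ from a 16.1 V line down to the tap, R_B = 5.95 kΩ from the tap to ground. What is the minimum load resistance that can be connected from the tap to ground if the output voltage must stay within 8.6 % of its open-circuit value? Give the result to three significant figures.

R_L(min) ≈ 62.4 kΩ

Output resistance R_th = R_A‖R_B = (470 × 5.95)/475.9 = 5.876 kΩ.
The fractional drop is R_th/(R_th + R_L); requiring this ≤ 0.0860 gives R_L ≥ R_th(1/0.0860 − 1) = 5.876 × 10.63 = 62.4 kΩ.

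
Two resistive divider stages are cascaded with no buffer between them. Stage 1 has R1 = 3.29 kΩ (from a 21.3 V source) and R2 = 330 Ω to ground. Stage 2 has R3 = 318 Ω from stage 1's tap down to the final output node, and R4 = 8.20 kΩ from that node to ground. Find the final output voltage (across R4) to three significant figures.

Stage 2 presents R3+R4 = 8518 Ω as a load on stage 1's tap.
Stage 1's lower leg becomes R2‖(R3+R4) = 317.7 Ω, so V_mid = 21.3 × 317.7/3608 = 1.876 V.
Stage 2 is itself unloaded: V_out = V_mid × R4/(R3+R4) = 1.876 × 8200/8518 = 1.81 V.

V_out ≈ 1.81 V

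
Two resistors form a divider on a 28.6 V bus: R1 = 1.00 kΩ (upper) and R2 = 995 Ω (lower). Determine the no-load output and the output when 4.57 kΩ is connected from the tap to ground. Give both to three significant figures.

Open-circuit: V = 28.6 × 995/(1000 + 995) = 14.3 V.
With the load, R2 becomes R2‖R_L = 817.1 Ω, so V = 28.6 × 817.1/1817 = 12.9 V.

Unloaded: 14.3 V; loaded: 12.9 V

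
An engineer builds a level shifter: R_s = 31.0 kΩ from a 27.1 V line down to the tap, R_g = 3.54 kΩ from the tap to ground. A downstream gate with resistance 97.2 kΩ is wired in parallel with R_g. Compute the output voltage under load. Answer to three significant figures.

The load sits in parallel with R_g: R_g‖R_L = (3.54 × 97.2) / (3.54 + 97.2) = 3.416 kΩ.
V_out = 27.1 × 3.416 / (31.0 + 3.416) = 27.1 × 3.416/34.42 = 2.69 V.

V_out ≈ 2.69 V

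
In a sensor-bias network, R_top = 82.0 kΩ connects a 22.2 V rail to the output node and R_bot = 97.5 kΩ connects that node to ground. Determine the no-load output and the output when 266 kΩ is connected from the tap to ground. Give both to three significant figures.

Open-circuit: V = 22.2 × 97.5/(82.0 + 97.5) = 12.1 V.
With the load, R_bot becomes R_bot‖R_L = 71.35 kΩ, so V = 22.2 × 71.35/153.3 = 10.3 V.

Unloaded: 12.1 V; loaded: 10.3 V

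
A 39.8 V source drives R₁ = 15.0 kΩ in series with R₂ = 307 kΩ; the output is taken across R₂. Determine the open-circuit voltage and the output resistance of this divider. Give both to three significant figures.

V_th is the open-circuit tap voltage: 39.8 × 307/(15.0 + 307) = 37.9 V.
With the supply zeroed, R₁ and R₂ appear in parallel from the tap: R_th = R₁‖R₂ = (15.0 × 307)/322.0 = 14.3 kΩ.

V_th = 37.9 V, R_th = 14.3 kΩ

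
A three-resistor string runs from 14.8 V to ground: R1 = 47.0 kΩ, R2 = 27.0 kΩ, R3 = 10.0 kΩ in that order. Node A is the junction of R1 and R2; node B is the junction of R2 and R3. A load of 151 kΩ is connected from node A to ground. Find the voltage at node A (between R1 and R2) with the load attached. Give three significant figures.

V ≈ 5.73 V

Below node A the series string R2+R3 = 37.00 kΩ sits in parallel with the 151 kΩ load: 29.72 kΩ.
V_A = 14.8 × 29.72/(47.0 + 29.72) = 5.73 V.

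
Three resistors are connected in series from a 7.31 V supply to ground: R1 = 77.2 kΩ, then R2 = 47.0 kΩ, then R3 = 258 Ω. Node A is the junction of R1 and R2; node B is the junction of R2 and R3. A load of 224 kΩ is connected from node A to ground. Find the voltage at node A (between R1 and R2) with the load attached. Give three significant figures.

V ≈ 2.45 V

Below node A the series string R2+R3 = 47260 Ω sits in parallel with the 224000 Ω load: 39020 Ω.
V_A = 7.31 × 39020/(77200 + 39020) = 2.45 V.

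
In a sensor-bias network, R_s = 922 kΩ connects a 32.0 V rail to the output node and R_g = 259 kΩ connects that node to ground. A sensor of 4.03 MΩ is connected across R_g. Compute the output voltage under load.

V_out ≈ 6.68 V

The load sits in parallel with R_g: R_g‖R_L = (259 × 4030) / (259 + 4030) = 243.4 kΩ.
V_out = 32.0 × 243.4 / (922 + 243.4) = 32.0 × 243.4/1165 = 6.68 V.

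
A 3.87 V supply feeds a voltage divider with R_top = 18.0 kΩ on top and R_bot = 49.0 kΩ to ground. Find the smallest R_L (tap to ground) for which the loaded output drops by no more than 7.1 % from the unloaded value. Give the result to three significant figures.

R_L(min) ≈ 172 kΩ

Output resistance R_th = R_top‖R_bot = (18.0 × 49.0)/67.00 = 13.16 kΩ.
The fractional drop is R_th/(R_th + R_L); requiring this ≤ 0.0710 gives R_L ≥ R_th(1/0.0710 − 1) = 13.16 × 13.08 = 172 kΩ.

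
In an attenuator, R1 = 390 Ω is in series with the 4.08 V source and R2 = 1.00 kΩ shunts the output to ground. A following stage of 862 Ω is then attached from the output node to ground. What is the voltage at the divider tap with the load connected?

V_out ≈ 2.21 V

The load sits in parallel with R2: R2‖R_L = (1000 × 862) / (1000 + 862) = 462.9 Ω.
V_out = 4.08 × 462.9 / (390 + 462.9) = 4.08 × 462.9/852.9 = 2.21 V.
(Unloaded it would have been 2.94 V.)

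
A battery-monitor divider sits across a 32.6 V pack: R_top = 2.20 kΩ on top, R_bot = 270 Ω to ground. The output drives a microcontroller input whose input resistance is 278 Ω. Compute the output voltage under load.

V_out ≈ 1.91 V

The load sits in parallel with R_bot: R_bot‖R_L = (270 × 278) / (270 + 278) = 137.0 Ω.
V_out = 32.6 × 137.0 / (2200 + 137.0) = 32.6 × 137.0/2337 = 1.91 V.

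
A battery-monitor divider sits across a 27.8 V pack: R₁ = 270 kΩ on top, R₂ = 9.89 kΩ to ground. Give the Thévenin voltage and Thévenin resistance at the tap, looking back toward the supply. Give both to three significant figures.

V_th is the open-circuit tap voltage: 27.8 × 9.89/(270 + 9.89) = 0.982 V.
With the supply zeroed, R₁ and R₂ appear in parallel from the tap: R_th = R₁‖R₂ = (270 × 9.89)/279.9 = 9.54 kΩ.

V_th = 0.982 V, R_th = 9.54 kΩ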